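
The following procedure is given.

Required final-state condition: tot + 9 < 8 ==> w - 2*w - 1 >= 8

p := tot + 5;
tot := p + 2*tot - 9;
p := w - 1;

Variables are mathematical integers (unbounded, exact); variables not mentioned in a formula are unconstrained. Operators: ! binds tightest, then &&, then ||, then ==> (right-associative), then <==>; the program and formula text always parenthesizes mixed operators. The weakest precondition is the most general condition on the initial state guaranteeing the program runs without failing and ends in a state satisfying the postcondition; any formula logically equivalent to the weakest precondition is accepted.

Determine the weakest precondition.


Working backward. After the program, the postcondition tot + 9 < 8 ==> w - 2*w - 1 >= 8 must hold; in canonical form it is tot < -1 ==> w <= -9.
Before p := w - 1: tot < -1 ==> w <= -9
Before tot := p + 2*tot - 9: p + 2*tot < 8 ==> w <= -9
Before p := tot + 5: 3*tot < 3 ==> w <= -9
Answer: WP = 3*tot < 3 ==> w <= -9


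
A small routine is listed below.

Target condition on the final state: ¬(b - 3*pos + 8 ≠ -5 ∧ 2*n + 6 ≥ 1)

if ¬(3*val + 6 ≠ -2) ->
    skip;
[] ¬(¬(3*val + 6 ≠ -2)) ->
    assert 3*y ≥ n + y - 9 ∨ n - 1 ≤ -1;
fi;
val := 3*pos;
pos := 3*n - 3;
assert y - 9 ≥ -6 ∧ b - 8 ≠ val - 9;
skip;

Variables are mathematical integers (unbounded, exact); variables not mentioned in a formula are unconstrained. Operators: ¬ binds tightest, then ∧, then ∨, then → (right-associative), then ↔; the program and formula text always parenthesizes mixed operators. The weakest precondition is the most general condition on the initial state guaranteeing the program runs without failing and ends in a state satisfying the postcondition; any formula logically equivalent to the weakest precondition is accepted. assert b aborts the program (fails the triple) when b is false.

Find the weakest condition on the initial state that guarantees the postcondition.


Working backward. After the program, the postcondition ¬(b - 3*pos + 8 ≠ -5 ∧ 2*n + 6 ≥ 1) must hold; in canonical form it is ¬(b ≠ 3*pos - 13 ∧ 2*n ≥ -5).
Before skip: ¬(b ≠ 3*pos - 13 ∧ 2*n ≥ -5)
Before assert y - 9 ≥ -6 ∧ b - 8 ≠ val - 9: y ≥ 3 ∧ b ≠ val - 1 ∧ (¬(b ≠ 3*pos - 13 ∧ 2*n ≥ -5))
Before pos := 3*n - 3: y ≥ 3 ∧ b ≠ val - 1 ∧ (¬(b ≠ 9*n - 22 ∧ 2*n ≥ -5))
Before val := 3*pos: y ≥ 3 ∧ b ≠ 3*pos - 1 ∧ (¬(b ≠ 9*n - 22 ∧ 2*n ≥ -5))
Then branch requires y ≥ 3 ∧ b ≠ 3*pos - 1 ∧ (¬(b ≠ 9*n - 22 ∧ 2*n ≥ -5)); else branch requires (2*y ≥ n - 9 ∨ n ≤ 0) ∧ y ≥ 3 ∧ b ≠ 3*pos - 1 ∧ (¬(b ≠ 9*n - 22 ∧ 2*n ≥ -5)).
Before the if: ((¬(3*val ≠ -8)) → (y ≥ 3 ∧ b ≠ 3*pos - 1 ∧ (¬(b ≠ 9*n - 22 ∧ 2*n ≥ -5)))) ∧ (3*val ≠ -8 → ((2*y ≥ n - 9 ∨ n ≤ 0) ∧ y ≥ 3 ∧ b ≠ 3*pos - 1 ∧ (¬(b ≠ 9*n - 22 ∧ 2*n ≥ -5))))
Answer: WP = ((¬(3*val ≠ -8)) → (y ≥ 3 ∧ b ≠ 3*pos - 1 ∧ (¬(b ≠ 9*n - 22 ∧ 2*n ≥ -5)))) ∧ (3*val ≠ -8 → ((2*y ≥ n - 9 ∨ n ≤ 0) ∧ y ≥ 3 ∧ b ≠ 3*pos - 1 ∧ (¬(b ≠ 9*n - 22 ∧ 2*n ≥ -5))))


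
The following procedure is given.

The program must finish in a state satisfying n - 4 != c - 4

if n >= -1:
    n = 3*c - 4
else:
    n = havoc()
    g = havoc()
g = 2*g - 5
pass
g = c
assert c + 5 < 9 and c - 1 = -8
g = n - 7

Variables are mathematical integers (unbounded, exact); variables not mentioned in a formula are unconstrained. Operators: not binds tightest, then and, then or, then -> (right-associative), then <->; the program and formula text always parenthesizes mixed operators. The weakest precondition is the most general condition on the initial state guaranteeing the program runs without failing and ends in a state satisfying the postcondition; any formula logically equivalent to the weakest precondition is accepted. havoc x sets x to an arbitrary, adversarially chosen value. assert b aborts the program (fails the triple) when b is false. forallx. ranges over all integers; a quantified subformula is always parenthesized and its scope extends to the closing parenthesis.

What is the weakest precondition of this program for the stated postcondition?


Working backward. After the program, the postcondition n - 4 != c - 4 must hold; in canonical form it is n != c.
Before g := n - 7: n != c
Before assert c + 5 < 9 and c - 1 = -8: c < 4 and c = -7 and n != c
Before g := c: c < 4 and c = -7 and n != c
Before skip: c < 4 and c = -7 and n != c
Before g := 2*g - 5: c < 4 and c = -7 and n != c
Then branch requires c < 4 and c = -7 and 2*c != 4; else branch requires forall n_1. (c < 4 and c = -7 and n_1 != c).
Before the if: (n >= -1 -> (c < 4 and c = -7 and 2*c != 4)) and ((not (n >= -1)) -> (forall n_1. (c < 4 and c = -7 and n_1 != c)))
Answer: WP = (n >= -1 -> (c < 4 and c = -7 and 2*c != 4)) and ((not (n >= -1)) -> (forall n_1. (c < 4 and c = -7 and n_1 != c)))


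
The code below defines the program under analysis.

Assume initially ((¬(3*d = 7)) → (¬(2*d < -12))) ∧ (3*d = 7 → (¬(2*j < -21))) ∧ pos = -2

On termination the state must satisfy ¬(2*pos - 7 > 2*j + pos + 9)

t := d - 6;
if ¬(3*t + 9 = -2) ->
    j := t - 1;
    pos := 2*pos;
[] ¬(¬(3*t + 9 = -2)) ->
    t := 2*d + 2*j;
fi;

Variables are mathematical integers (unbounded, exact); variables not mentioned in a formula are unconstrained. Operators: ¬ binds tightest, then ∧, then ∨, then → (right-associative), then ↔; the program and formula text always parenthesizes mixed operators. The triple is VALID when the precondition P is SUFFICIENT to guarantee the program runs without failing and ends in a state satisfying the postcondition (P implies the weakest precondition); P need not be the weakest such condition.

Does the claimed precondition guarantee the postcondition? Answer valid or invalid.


Working backward. After the program, the postcondition ¬(2*pos - 7 > 2*j + pos + 9) must hold; in canonical form it is ¬(pos > 2*j + 16).
Then branch requires ¬(2*pos > 2*t + 14); else branch requires ¬(pos > 2*j + 16).
Before the if: ((¬(3*t = -11)) → (¬(2*pos > 2*t + 14))) ∧ (3*t = -11 → (¬(pos > 2*j + 16)))
Before t := d - 6: ((¬(3*d = 7)) → (¬(2*pos > 2*d + 2))) ∧ (3*d = 7 → (¬(pos > 2*j + 16)))
The weakest precondition is ((¬(3*d = 7)) → (¬(2*pos > 2*d + 2))) ∧ (3*d = 7 → (¬(pos > 2*j + 16))).
Check whether ((¬(3*d = 7)) → (¬(2*d < -12))) ∧ (3*d = 7 → (¬(2*j < -21))) ∧ pos = -2 implies it.
Countermodel: at the initial state d = -6, j = 0, pos = -2, the precondition holds but the weakest precondition fails.
Answer: invalid


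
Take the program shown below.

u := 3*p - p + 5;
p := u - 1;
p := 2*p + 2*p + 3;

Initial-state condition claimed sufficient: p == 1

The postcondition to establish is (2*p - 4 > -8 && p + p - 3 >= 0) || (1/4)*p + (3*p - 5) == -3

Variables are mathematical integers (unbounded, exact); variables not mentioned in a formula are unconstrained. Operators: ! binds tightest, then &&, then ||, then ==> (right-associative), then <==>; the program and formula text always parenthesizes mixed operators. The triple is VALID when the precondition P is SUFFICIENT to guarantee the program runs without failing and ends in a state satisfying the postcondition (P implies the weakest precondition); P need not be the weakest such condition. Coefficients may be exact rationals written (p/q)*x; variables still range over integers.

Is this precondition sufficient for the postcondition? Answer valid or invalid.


Working backward. After the program, the postcondition (2*p - 4 > -8 && p + p - 3 >= 0) || (1/4)*p + (3*p - 5) == -3 must hold; in canonical form it is (2*p > -4 && 2*p >= 3) || (13/4)*p == 2.
Before p := 2*p + 2*p + 3: (8*p > -10 && 8*p >= -3) || 13*p == -31/4
Before p := u - 1: (8*u > -2 && 8*u >= 5) || 13*u == 21/4
Before u := 3*p - p + 5: (16*p > -42 && 16*p >= -35) || 26*p == -239/4
The weakest precondition is (16*p > -42 && 16*p >= -35) || 26*p == -239/4.
Check whether p == 1 implies it.
Every state satisfying the precondition satisfies the weakest precondition: the implication holds.
Answer: valid


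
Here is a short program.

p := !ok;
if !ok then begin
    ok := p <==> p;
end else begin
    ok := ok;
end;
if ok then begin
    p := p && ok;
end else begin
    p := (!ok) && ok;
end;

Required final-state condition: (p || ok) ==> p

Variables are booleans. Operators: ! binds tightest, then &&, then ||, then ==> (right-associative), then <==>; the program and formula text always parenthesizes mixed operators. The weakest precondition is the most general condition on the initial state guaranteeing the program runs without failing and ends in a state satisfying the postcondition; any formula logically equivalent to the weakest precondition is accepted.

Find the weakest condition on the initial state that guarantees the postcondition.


Working backward. After the program, (p || ok) ==> p must hold.
Then branch requires ((p && ok) || ok) ==> (p && ok); else branch requires !ok.
Before the if: ok ==> (((p && ok) || ok) ==> (p && ok))
Then branch requires p; else branch requires ok ==> (((p && ok) || ok) ==> (p && ok)).
Before the if: ((!ok) ==> p) && (ok ==> (ok ==> (((p && ok) || ok) ==> (p && ok))))
Before p := !ok: ok ==> (ok ==> (!ok))
Answer: WP = ok ==> (ok ==> (!ok))


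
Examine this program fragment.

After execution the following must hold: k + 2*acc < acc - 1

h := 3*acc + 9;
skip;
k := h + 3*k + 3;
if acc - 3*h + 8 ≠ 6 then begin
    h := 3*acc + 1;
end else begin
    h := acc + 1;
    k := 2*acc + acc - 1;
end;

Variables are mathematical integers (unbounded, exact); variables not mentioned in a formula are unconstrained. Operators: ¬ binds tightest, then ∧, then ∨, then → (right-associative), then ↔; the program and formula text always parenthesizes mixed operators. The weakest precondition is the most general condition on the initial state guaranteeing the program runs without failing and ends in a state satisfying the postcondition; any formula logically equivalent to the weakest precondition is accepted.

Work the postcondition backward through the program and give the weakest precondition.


Working backward. After the program, the postcondition k + 2*acc < acc - 1 must hold; in canonical form it is acc + k < -1.
Then branch requires acc + k < -1; else branch requires 4*acc < 0.
Before the if: (acc ≠ 3*h - 2 → acc + k < -1) ∧ ((¬(acc ≠ 3*h - 2)) → 4*acc < 0)
Before k := h + 3*k + 3: (acc ≠ 3*h - 2 → acc + h + 3*k < -4) ∧ ((¬(acc ≠ 3*h - 2)) → 4*acc < 0)
Before skip: (acc ≠ 3*h - 2 → acc + h + 3*k < -4) ∧ ((¬(acc ≠ 3*h - 2)) → 4*acc < 0)
Before h := 3*acc + 9: (8*acc ≠ -25 → 4*acc + 3*k < -13) ∧ ((¬(8*acc ≠ -25)) → 4*acc < 0)
Answer: WP = (8*acc ≠ -25 → 4*acc + 3*k < -13) ∧ ((¬(8*acc ≠ -25)) → 4*acc < 0)


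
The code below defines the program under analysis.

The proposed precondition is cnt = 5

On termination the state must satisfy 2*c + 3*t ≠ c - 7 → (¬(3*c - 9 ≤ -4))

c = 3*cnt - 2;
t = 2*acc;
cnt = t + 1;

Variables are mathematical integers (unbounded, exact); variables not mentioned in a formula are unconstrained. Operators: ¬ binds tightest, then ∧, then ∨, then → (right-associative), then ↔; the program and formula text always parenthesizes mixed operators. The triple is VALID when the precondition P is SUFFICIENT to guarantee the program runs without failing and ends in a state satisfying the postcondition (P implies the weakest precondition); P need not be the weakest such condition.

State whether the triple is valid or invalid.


Working backward. After the program, the postcondition 2*c + 3*t ≠ c - 7 → (¬(3*c - 9 ≤ -4)) must hold; in canonical form it is c + 3*t ≠ -7 → (¬(3*c ≤ 5)).
Before cnt := t + 1: c + 3*t ≠ -7 → (¬(3*c ≤ 5))
Before t := 2*acc: 6*acc + c ≠ -7 → (¬(3*c ≤ 5))
Before c := 3*cnt - 2: 6*acc + 3*cnt ≠ -5 → (¬(9*cnt ≤ 11))
The weakest precondition is 6*acc + 3*cnt ≠ -5 → (¬(9*cnt ≤ 11)).
Check whether cnt = 5 implies it.
Every state satisfying the precondition satisfies the weakest precondition: the implication holds.
Answer: valid


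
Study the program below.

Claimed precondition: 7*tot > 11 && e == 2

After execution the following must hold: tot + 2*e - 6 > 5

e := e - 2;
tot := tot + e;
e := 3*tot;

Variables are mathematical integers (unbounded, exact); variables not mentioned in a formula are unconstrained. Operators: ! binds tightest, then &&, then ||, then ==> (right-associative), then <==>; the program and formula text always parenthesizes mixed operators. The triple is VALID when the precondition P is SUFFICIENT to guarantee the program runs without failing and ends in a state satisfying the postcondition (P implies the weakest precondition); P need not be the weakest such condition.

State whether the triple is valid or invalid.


Working backward. After the program, the postcondition tot + 2*e - 6 > 5 must hold; in canonical form it is 2*e + tot > 11.
Before e := 3*tot: 7*tot > 11
Before tot := tot + e: 7*e + 7*tot > 11
Before e := e - 2: 7*e + 7*tot > 25
The weakest precondition is 7*e + 7*tot > 25.
Check whether 7*tot > 11 && e == 2 implies it.
Every state satisfying the precondition satisfies the weakest precondition: the implication holds.
Answer: valid


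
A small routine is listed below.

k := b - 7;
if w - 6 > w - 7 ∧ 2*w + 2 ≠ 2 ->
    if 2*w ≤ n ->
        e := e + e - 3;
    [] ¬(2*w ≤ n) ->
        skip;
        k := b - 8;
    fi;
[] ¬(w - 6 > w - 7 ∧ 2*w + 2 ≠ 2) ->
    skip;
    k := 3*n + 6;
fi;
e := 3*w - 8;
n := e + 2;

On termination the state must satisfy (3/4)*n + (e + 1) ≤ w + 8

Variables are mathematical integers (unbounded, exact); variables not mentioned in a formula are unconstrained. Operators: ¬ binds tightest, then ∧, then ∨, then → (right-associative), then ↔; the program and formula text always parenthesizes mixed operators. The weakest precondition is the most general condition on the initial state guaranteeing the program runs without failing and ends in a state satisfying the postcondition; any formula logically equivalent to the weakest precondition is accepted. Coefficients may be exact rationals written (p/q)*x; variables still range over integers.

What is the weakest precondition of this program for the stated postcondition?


Working backward. After the program, the postcondition (3/4)*n + (e + 1) ≤ w + 8 must hold; in canonical form it is e + (3/4)*n ≤ w + 7.
Before n := e + 2: (7/4)*e ≤ w + 11/2
Before e := 3*w - 8: (17/4)*w ≤ 39/2
Then branch requires (2*w ≤ n → (17/4)*w ≤ 39/2) ∧ ((¬(2*w ≤ n)) → (17/4)*w ≤ 39/2); else branch requires (17/4)*w ≤ 39/2.
Before the if: (2*w ≠ 0 → ((2*w ≤ n → (17/4)*w ≤ 39/2) ∧ ((¬(2*w ≤ n)) → (17/4)*w ≤ 39/2))) ∧ ((¬(2*w ≠ 0)) → (17/4)*w ≤ 39/2)
Before k := b - 7: (2*w ≠ 0 → ((2*w ≤ n → (17/4)*w ≤ 39/2) ∧ ((¬(2*w ≤ n)) → (17/4)*w ≤ 39/2))) ∧ ((¬(2*w ≠ 0)) → (17/4)*w ≤ 39/2)
Answer: WP = (2*w ≠ 0 → ((2*w ≤ n → (17/4)*w ≤ 39/2) ∧ ((¬(2*w ≤ n)) → (17/4)*w ≤ 39/2))) ∧ ((¬(2*w ≠ 0)) → (17/4)*w ≤ 39/2)


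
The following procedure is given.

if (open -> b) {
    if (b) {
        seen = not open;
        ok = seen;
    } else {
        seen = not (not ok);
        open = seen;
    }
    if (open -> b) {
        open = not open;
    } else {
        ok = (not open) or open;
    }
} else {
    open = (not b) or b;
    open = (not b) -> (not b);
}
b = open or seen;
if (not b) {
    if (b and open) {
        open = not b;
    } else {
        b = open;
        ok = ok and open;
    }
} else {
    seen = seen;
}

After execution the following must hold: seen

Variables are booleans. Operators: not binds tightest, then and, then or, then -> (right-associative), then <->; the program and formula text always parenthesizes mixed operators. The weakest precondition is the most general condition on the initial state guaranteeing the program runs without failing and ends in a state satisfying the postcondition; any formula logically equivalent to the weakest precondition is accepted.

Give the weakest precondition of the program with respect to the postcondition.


Working backward. After the program, seen must hold.
Then branch requires ((b and open) -> seen) and ((not (b and open)) -> seen); else branch requires seen.
Before the if: ((not b) -> (((b and open) -> seen) and ((not (b and open)) -> seen))) and (b -> seen)
Before b := open or seen: ((not (open or seen)) -> ((((open or seen) and open) -> seen) and ((not ((open or seen) and open)) -> seen))) and ((open or seen) -> seen)
Then branch requires (b -> (((open -> b) -> (open -> (open -> (not open)))) and ((not (open -> b)) -> (not open)))) and ((not b) -> (((ok -> b) -> ok) and ((not (ok -> b)) -> ((not ok) -> ((not ok) -> ok))))); else branch requires seen.
Before the if: ((open -> b) -> ((b -> (((open -> b) -> (open -> (open -> (not open)))) and ((not (open -> b)) -> (not open)))) and ((not b) -> (((ok -> b) -> ok) and ((not (ok -> b)) -> ((not ok) -> ((not ok) -> ok))))))) and ((not (open -> b)) -> seen)
Answer: WP = ((open -> b) -> ((b -> (((open -> b) -> (open -> (open -> (not open)))) and ((not (open -> b)) -> (not open)))) and ((not b) -> (((ok -> b) -> ok) and ((not (ok -> b)) -> ((not ok) -> ((not ok) -> ok))))))) and ((not (open -> b)) -> seen)


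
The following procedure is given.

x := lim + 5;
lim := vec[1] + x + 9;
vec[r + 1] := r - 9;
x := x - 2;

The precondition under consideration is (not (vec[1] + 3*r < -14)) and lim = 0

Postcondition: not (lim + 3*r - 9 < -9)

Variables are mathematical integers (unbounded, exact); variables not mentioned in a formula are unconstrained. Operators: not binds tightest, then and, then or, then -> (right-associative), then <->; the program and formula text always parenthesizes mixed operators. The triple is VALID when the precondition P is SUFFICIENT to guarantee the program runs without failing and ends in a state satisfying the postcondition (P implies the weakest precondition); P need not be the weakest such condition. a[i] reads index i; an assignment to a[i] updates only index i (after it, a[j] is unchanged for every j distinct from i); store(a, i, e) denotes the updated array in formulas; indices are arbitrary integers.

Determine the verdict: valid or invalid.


Working backward. After the program, the postcondition not (lim + 3*r - 9 < -9) must hold; in canonical form it is not (lim + 3*r < 0).
Before x := x - 2: not (lim + 3*r < 0)
Before vec[r + 1] := r - 9: not (lim + 3*r < 0)
Before lim := vec[1] + x + 9: not (vec[1] + 3*r + x < -9)
Before x := lim + 5: not (vec[1] + lim + 3*r < -14)
The weakest precondition is not (vec[1] + lim + 3*r < -14).
Check whether (not (vec[1] + 3*r < -14)) and lim = 0 implies it.
Every state satisfying the precondition satisfies the weakest precondition: the implication holds.
Answer: valid


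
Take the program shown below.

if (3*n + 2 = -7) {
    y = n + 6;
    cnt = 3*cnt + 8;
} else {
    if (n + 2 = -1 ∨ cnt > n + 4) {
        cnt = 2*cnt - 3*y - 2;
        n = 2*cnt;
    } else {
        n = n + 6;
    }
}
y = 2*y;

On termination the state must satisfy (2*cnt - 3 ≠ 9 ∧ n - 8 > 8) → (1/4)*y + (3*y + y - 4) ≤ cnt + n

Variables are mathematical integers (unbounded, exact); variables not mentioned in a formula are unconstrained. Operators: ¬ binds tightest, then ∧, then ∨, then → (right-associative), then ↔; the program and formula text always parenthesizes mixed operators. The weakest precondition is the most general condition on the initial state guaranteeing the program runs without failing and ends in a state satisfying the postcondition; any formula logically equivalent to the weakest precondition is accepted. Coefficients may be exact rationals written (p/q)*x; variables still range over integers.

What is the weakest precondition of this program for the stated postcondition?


Working backward. After the program, the postcondition (2*cnt - 3 ≠ 9 ∧ n - 8 > 8) → (1/4)*y + (3*y + y - 4) ≤ cnt + n must hold; in canonical form it is (2*cnt ≠ 12 ∧ n > 16) → (17/4)*y ≤ cnt + n + 4.
Before y := 2*y: (2*cnt ≠ 12 ∧ n > 16) → (17/2)*y ≤ cnt + n + 4
Then branch requires (6*cnt ≠ -4 ∧ n > 16) → (15/2)*n ≤ 3*cnt - 39; else branch requires ((n = -3 ∨ cnt > n + 4) → ((4*cnt ≠ 6*y + 16 ∧ 4*cnt > 6*y + 20) → (35/2)*y ≤ 6*cnt - 2)) ∧ ((¬(n = -3 ∨ cnt > n + 4)) → ((2*cnt ≠ 12 ∧ n > 10) → (17/2)*y ≤ cnt + n + 10)).
Before the if: (3*n = -9 → ((6*cnt ≠ -4 ∧ n > 16) → (15/2)*n ≤ 3*cnt - 39)) ∧ ((¬(3*n = -9)) → (((n = -3 ∨ cnt > n + 4) → ((4*cnt ≠ 6*y + 16 ∧ 4*cnt > 6*y + 20) → (35/2)*y ≤ 6*cnt - 2)) ∧ ((¬(n = -3 ∨ cnt > n + 4)) → ((2*cnt ≠ 12 ∧ n > 10) → (17/2)*y ≤ cnt + n + 10))))
Answer: WP = (3*n = -9 → ((6*cnt ≠ -4 ∧ n > 16) → (15/2)*n ≤ 3*cnt - 39)) ∧ ((¬(3*n = -9)) → (((n = -3 ∨ cnt > n + 4) → ((4*cnt ≠ 6*y + 16 ∧ 4*cnt > 6*y + 20) → (35/2)*y ≤ 6*cnt - 2)) ∧ ((¬(n = -3 ∨ cnt > n + 4)) → ((2*cnt ≠ 12 ∧ n > 10) → (17/2)*y ≤ cnt + n + 10))))


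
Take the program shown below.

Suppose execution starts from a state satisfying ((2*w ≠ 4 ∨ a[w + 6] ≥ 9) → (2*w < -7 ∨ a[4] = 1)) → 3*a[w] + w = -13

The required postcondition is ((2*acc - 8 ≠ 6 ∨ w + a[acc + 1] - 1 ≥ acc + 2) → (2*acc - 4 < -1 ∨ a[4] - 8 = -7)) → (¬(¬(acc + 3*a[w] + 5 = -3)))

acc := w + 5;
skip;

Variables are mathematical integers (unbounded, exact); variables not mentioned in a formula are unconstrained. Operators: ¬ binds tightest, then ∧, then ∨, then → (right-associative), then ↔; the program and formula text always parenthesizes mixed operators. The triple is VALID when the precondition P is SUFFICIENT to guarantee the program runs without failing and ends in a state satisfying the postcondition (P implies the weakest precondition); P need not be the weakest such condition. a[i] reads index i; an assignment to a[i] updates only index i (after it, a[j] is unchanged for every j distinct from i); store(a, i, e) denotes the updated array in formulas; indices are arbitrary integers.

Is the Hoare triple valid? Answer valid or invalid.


Working backward. After the program, the postcondition ((2*acc - 8 ≠ 6 ∨ w + a[acc + 1] - 1 ≥ acc + 2) → (2*acc - 4 < -1 ∨ a[4] - 8 = -7)) → (¬(¬(acc + 3*a[w] + 5 = -3))) must hold; in canonical form it is ((2*acc ≠ 14 ∨ a[acc + 1] + w ≥ acc + 3) → (2*acc < 3 ∨ a[4] = 1)) → 3*a[w] + acc = -8.
Before skip: ((2*acc ≠ 14 ∨ a[acc + 1] + w ≥ acc + 3) → (2*acc < 3 ∨ a[4] = 1)) → 3*a[w] + acc = -8
Before acc := w + 5: ((2*w ≠ 4 ∨ a[w + 6] ≥ 8) → (2*w < -7 ∨ a[4] = 1)) → 3*a[w] + w = -13
The weakest precondition is ((2*w ≠ 4 ∨ a[w + 6] ≥ 8) → (2*w < -7 ∨ a[4] = 1)) → 3*a[w] + w = -13.
Check whether ((2*w ≠ 4 ∨ a[w + 6] ≥ 9) → (2*w < -7 ∨ a[4] = 1)) → 3*a[w] + w = -13 implies it.
Every state satisfying the precondition satisfies the weakest precondition: the implication holds.
Answer: valid


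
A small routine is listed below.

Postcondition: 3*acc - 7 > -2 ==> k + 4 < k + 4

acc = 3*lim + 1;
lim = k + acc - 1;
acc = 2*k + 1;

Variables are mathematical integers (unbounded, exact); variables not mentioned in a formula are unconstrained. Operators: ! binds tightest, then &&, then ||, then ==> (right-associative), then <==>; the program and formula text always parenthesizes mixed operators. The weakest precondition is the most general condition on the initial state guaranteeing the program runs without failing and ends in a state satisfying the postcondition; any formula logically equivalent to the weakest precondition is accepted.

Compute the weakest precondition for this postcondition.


Working backward. After the program, the postcondition 3*acc - 7 > -2 ==> k + 4 < k + 4 must hold; in canonical form it is !(3*acc > 5).
Before acc := 2*k + 1: !(6*k > 2)
Before lim := k + acc - 1: !(6*k > 2)
Before acc := 3*lim + 1: !(6*k > 2)
Answer: WP = !(6*k > 2)


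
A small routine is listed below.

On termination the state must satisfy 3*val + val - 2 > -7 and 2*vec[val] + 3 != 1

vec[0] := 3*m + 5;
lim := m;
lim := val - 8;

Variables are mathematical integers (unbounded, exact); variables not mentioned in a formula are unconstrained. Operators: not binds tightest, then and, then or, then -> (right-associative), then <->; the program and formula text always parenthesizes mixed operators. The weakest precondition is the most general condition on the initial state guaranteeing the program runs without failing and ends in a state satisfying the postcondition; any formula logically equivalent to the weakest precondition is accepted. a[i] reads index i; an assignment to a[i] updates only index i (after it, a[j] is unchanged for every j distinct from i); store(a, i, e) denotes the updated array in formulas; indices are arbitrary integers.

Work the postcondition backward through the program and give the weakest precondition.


Working backward. After the program, the postcondition 3*val + val - 2 > -7 and 2*vec[val] + 3 != 1 must hold; in canonical form it is 4*val > -5 and 2*vec[val] != -2.
Before lim := val - 8: 4*val > -5 and 2*vec[val] != -2
Before lim := m: 4*val > -5 and 2*vec[val] != -2
Before vec[0] := 3*m + 5: 4*val > -5 and 2*store(vec, 0, 3*m + 5)[val] != -2
Answer: WP = 4*val > -5 and 2*store(vec, 0, 3*m + 5)[val] != -2


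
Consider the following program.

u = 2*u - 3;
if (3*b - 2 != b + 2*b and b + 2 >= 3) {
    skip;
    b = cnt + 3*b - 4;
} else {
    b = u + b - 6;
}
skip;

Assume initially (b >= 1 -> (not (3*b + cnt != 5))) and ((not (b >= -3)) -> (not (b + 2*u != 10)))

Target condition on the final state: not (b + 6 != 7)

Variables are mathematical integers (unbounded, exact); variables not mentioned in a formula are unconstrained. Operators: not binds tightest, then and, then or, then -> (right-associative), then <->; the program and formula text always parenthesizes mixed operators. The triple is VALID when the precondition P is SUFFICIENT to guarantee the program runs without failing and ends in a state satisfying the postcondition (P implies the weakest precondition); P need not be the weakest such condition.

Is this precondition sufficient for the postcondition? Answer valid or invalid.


Working backward. After the program, the postcondition not (b + 6 != 7) must hold; in canonical form it is not (b != 1).
Before skip: not (b != 1)
Then branch requires not (3*b + cnt != 5); else branch requires not (b + u != 7).
Before the if: (b >= 1 -> (not (3*b + cnt != 5))) and ((not (b >= 1)) -> (not (b + u != 7)))
Before u := 2*u - 3: (b >= 1 -> (not (3*b + cnt != 5))) and ((not (b >= 1)) -> (not (b + 2*u != 10)))
The weakest precondition is (b >= 1 -> (not (3*b + cnt != 5))) and ((not (b >= 1)) -> (not (b + 2*u != 10))).
Check whether (b >= 1 -> (not (3*b + cnt != 5))) and ((not (b >= -3)) -> (not (b + 2*u != 10))) implies it.
Countermodel: at the initial state b = 0, cnt = 0, u = 0, the precondition holds but the weakest precondition fails.
Answer: invalid


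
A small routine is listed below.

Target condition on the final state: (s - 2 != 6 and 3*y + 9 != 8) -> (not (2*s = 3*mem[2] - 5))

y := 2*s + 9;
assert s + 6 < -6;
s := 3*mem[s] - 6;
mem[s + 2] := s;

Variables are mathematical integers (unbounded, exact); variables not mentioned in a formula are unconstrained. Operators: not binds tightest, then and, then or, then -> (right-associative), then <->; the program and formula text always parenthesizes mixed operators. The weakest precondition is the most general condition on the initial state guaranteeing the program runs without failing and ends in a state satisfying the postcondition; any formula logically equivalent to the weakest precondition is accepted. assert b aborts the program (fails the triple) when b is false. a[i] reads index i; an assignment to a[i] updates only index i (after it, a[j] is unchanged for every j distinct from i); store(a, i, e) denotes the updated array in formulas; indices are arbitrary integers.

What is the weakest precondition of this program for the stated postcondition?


Working backward. After the program, the postcondition (s - 2 != 6 and 3*y + 9 != 8) -> (not (2*s = 3*mem[2] - 5)) must hold; in canonical form it is (s != 8 and 3*y != -1) -> (not (2*s = 3*mem[2] - 5)).
Before mem[s + 2] := s: (s != 8 and 3*y != -1) -> (not (2*s = 3*store(mem, s + 2, s)[2] - 5))
Before s := 3*mem[s] - 6: (3*mem[s] != 14 and 3*y != -1) -> (not (6*mem[s] = 3*store(mem, 3*mem[s] - 4, 3*mem[s] - 6)[2] + 7))
Before assert s + 6 < -6: s < -12 and ((3*mem[s] != 14 and 3*y != -1) -> (not (6*mem[s] = 3*store(mem, 3*mem[s] - 4, 3*mem[s] - 6)[2] + 7)))
Before y := 2*s + 9: s < -12 and ((3*mem[s] != 14 and 6*s != -28) -> (not (6*mem[s] = 3*store(mem, 3*mem[s] - 4, 3*mem[s] - 6)[2] + 7)))
Answer: WP = s < -12 and ((3*mem[s] != 14 and 6*s != -28) -> (not (6*mem[s] = 3*store(mem, 3*mem[s] - 4, 3*mem[s] - 6)[2] + 7)))


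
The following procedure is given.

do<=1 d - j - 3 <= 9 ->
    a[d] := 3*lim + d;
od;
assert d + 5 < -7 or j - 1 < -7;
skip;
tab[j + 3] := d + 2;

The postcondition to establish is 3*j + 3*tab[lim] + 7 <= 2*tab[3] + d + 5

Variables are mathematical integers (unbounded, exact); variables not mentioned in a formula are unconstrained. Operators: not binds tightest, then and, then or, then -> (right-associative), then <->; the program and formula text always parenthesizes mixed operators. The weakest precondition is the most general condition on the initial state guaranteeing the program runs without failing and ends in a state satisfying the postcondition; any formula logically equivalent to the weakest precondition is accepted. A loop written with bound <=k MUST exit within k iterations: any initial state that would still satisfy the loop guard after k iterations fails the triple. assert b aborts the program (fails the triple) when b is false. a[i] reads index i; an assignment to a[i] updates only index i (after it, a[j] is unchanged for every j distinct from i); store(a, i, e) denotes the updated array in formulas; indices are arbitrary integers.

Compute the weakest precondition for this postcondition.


Working backward. After the program, the postcondition 3*j + 3*tab[lim] + 7 <= 2*tab[3] + d + 5 must hold; in canonical form it is 3*tab[lim] + 3*j <= 2*tab[3] + d - 2.
Before tab[j + 3] := d + 2: 3*store(tab, j + 3, d + 2)[lim] + 3*j <= 2*store(tab, j + 3, d + 2)[3] + d - 2
Before skip: 3*store(tab, j + 3, d + 2)[lim] + 3*j <= 2*store(tab, j + 3, d + 2)[3] + d - 2
Before assert d + 5 < -7 or j - 1 < -7: (d < -12 or j < -6) and 3*store(tab, j + 3, d + 2)[lim] + 3*j <= 2*store(tab, j + 3, d + 2)[3] + d - 2
Before the loop (bound <=1), unroll the exhaustion recursion (WP_0 = exit-now case; WP_j = one more guarded iteration, up to j = 1):
  WP_0: (not (d <= j + 12)) and (d < -12 or j < -6) and 3*store(tab, j + 3, d + 2)[lim] + 3*j <= 2*store(tab, j + 3, d + 2)[3] + d - 2
  WP_1: (d <= j + 12 -> ((not (d <= j + 12)) and (d < -12 or j < -6) and 3*store(tab, j + 3, d + 2)[lim] + 3*j <= 2*store(tab, j + 3, d + 2)[3] + d - 2)) and ((not (d <= j + 12)) -> ((d < -12 or j < -6) and 3*store(tab, j + 3, d + 2)[lim] + 3*j <= 2*store(tab, j + 3, d + 2)[3] + d - 2))
So before the loop: (d <= j + 12 -> ((not (d <= j + 12)) and (d < -12 or j < -6) and 3*store(tab, j + 3, d + 2)[lim] + 3*j <= 2*store(tab, j + 3, d + 2)[3] + d - 2)) and ((not (d <= j + 12)) -> ((d < -12 or j < -6) and 3*store(tab, j + 3, d + 2)[lim] + 3*j <= 2*store(tab, j + 3, d + 2)[3] + d - 2))
Answer: WP = (d <= j + 12 -> ((not (d <= j + 12)) and (d < -12 or j < -6) and 3*store(tab, j + 3, d + 2)[lim] + 3*j <= 2*store(tab, j + 3, d + 2)[3] + d - 2)) and ((not (d <= j + 12)) -> ((d < -12 or j < -6) and 3*store(tab, j + 3, d + 2)[lim] + 3*j <= 2*store(tab, j + 3, d + 2)[3] + d - 2))


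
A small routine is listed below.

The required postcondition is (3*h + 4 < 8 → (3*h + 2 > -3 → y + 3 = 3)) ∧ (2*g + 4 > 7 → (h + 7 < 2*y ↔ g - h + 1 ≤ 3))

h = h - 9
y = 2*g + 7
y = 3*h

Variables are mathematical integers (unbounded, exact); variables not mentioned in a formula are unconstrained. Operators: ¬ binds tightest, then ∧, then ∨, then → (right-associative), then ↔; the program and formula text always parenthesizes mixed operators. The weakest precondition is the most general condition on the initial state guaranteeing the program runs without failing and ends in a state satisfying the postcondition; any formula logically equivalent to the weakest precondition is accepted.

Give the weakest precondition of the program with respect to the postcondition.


Working backward. After the program, the postcondition (3*h + 4 < 8 → (3*h + 2 > -3 → y + 3 = 3)) ∧ (2*g + 4 > 7 → (h + 7 < 2*y ↔ g - h + 1 ≤ 3)) must hold; in canonical form it is (3*h < 4 → (3*h > -5 → y = 0)) ∧ (2*g > 3 → (h < 2*y - 7 ↔ g ≤ h + 2)).
Before y := 3*h: (3*h < 4 → (3*h > -5 → 3*h = 0)) ∧ (2*g > 3 → (5*h > 7 ↔ g ≤ h + 2))
Before y := 2*g + 7: (3*h < 4 → (3*h > -5 → 3*h = 0)) ∧ (2*g > 3 → (5*h > 7 ↔ g ≤ h + 2))
Before h := h - 9: (3*h < 31 → (3*h > 22 → 3*h = 27)) ∧ (2*g > 3 → (5*h > 52 ↔ g ≤ h - 7))
Answer: WP = (3*h < 31 → (3*h > 22 → 3*h = 27)) ∧ (2*g > 3 → (5*h > 52 ↔ g ≤ h - 7))


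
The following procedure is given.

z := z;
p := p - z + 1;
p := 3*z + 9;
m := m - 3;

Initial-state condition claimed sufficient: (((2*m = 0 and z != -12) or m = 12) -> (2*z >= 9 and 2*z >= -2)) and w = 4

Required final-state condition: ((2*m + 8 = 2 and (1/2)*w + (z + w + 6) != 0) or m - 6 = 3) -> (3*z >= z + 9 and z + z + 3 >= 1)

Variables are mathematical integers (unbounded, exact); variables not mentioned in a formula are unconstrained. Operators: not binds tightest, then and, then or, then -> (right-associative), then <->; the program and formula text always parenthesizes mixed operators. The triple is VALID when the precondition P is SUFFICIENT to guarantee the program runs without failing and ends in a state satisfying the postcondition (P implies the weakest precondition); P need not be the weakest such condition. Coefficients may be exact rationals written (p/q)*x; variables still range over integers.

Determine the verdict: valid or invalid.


Working backward. After the program, the postcondition ((2*m + 8 = 2 and (1/2)*w + (z + w + 6) != 0) or m - 6 = 3) -> (3*z >= z + 9 and z + z + 3 >= 1) must hold; in canonical form it is ((2*m = -6 and (3/2)*w + z != -6) or m = 9) -> (2*z >= 9 and 2*z >= -2).
Before m := m - 3: ((2*m = 0 and (3/2)*w + z != -6) or m = 12) -> (2*z >= 9 and 2*z >= -2)
Before p := 3*z + 9: ((2*m = 0 and (3/2)*w + z != -6) or m = 12) -> (2*z >= 9 and 2*z >= -2)
Before p := p - z + 1: ((2*m = 0 and (3/2)*w + z != -6) or m = 12) -> (2*z >= 9 and 2*z >= -2)
Before z := z: ((2*m = 0 and (3/2)*w + z != -6) or m = 12) -> (2*z >= 9 and 2*z >= -2)
The weakest precondition is ((2*m = 0 and (3/2)*w + z != -6) or m = 12) -> (2*z >= 9 and 2*z >= -2).
Check whether (((2*m = 0 and z != -12) or m = 12) -> (2*z >= 9 and 2*z >= -2)) and w = 4 implies it.
Every state satisfying the precondition satisfies the weakest precondition: the implication holds.
Answer: valid


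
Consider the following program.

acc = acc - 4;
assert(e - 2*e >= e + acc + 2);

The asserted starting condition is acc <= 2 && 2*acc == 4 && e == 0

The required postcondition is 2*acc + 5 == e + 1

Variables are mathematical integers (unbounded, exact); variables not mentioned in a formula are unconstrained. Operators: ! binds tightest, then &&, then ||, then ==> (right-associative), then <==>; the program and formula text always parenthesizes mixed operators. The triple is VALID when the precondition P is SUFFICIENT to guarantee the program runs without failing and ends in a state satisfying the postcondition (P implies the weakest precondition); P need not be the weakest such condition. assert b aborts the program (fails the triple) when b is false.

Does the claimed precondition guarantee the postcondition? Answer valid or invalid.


Working backward. After the program, the postcondition 2*acc + 5 == e + 1 must hold; in canonical form it is 2*acc == e - 4.
Before assert e - 2*e >= e + acc + 2: acc + 2*e <= -2 && 2*acc == e - 4
Before acc := acc - 4: acc + 2*e <= 2 && 2*acc == e + 4
The weakest precondition is acc + 2*e <= 2 && 2*acc == e + 4.
Check whether acc <= 2 && 2*acc == 4 && e == 0 implies it.
Every state satisfying the precondition satisfies the weakest precondition: the implication holds.
Answer: valid


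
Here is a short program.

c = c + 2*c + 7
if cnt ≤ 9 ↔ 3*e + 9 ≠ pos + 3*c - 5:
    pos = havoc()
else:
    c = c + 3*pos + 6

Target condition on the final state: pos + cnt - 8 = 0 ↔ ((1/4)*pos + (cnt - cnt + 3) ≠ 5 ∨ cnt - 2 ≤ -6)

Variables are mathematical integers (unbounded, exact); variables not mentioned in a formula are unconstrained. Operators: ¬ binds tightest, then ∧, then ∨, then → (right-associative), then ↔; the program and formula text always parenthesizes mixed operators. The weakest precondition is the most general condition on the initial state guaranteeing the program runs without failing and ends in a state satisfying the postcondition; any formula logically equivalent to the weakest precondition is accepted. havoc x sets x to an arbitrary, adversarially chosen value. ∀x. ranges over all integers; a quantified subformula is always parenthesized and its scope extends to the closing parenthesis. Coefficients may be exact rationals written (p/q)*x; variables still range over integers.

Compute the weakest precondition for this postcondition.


Working backward. After the program, the postcondition pos + cnt - 8 = 0 ↔ ((1/4)*pos + (cnt - cnt + 3) ≠ 5 ∨ cnt - 2 ≤ -6) must hold; in canonical form it is cnt + pos = 8 ↔ ((1/4)*pos ≠ 2 ∨ cnt ≤ -4).
Then branch requires ∀pos_1. (cnt + pos_1 = 8 ↔ ((1/4)*pos_1 ≠ 2 ∨ cnt ≤ -4)); else branch requires cnt + pos = 8 ↔ ((1/4)*pos ≠ 2 ∨ cnt ≤ -4).
Before the if: ((cnt ≤ 9 ↔ 3*e ≠ 3*c + pos - 14) → (∀pos_1. (cnt + pos_1 = 8 ↔ ((1/4)*pos_1 ≠ 2 ∨ cnt ≤ -4)))) ∧ ((¬(cnt ≤ 9 ↔ 3*e ≠ 3*c + pos - 14)) → (cnt + pos = 8 ↔ ((1/4)*pos ≠ 2 ∨ cnt ≤ -4)))
Before c := c + 2*c + 7: ((cnt ≤ 9 ↔ 3*e ≠ 9*c + pos + 7) → (∀pos_1. (cnt + pos_1 = 8 ↔ ((1/4)*pos_1 ≠ 2 ∨ cnt ≤ -4)))) ∧ ((¬(cnt ≤ 9 ↔ 3*e ≠ 9*c + pos + 7)) → (cnt + pos = 8 ↔ ((1/4)*pos ≠ 2 ∨ cnt ≤ -4)))
Answer: WP = ((cnt ≤ 9 ↔ 3*e ≠ 9*c + pos + 7) → (∀pos_1. (cnt + pos_1 = 8 ↔ ((1/4)*pos_1 ≠ 2 ∨ cnt ≤ -4)))) ∧ ((¬(cnt ≤ 9 ↔ 3*e ≠ 9*c + pos + 7)) → (cnt + pos = 8 ↔ ((1/4)*pos ≠ 2 ∨ cnt ≤ -4)))


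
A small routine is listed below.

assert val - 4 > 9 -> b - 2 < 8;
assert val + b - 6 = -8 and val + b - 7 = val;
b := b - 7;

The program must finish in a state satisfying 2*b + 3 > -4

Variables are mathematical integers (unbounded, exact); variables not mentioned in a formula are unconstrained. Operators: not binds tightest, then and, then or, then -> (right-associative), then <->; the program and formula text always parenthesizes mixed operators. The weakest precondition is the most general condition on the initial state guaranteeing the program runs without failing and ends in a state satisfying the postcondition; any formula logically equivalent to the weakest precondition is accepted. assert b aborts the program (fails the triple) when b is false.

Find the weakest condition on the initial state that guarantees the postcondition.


Working backward. After the program, the postcondition 2*b + 3 > -4 must hold; in canonical form it is 2*b > -7.
Before b := b - 7: 2*b > 7
Before assert val + b - 6 = -8 and val + b - 7 = val: b + val = -2 and b = 7 and 2*b > 7
Before assert val - 4 > 9 -> b - 2 < 8: (val > 13 -> b < 10) and b + val = -2 and b = 7 and 2*b > 7
Answer: WP = (val > 13 -> b < 10) and b + val = -2 and b = 7 and 2*b > 7


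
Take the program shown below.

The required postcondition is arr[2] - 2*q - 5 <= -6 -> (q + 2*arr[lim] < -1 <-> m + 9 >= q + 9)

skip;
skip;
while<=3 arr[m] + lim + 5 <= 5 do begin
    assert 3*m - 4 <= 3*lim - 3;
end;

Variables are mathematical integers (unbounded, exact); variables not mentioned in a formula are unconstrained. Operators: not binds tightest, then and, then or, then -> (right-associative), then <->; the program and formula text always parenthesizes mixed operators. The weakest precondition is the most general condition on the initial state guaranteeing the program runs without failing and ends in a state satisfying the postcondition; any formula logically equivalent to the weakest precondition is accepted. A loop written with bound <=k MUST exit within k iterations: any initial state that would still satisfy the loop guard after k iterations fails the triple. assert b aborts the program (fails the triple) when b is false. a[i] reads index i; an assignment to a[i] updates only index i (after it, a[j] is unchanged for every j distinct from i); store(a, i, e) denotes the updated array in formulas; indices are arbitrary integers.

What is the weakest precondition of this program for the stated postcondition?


Working backward. After the program, the postcondition arr[2] - 2*q - 5 <= -6 -> (q + 2*arr[lim] < -1 <-> m + 9 >= q + 9) must hold; in canonical form it is arr[2] <= 2*q - 1 -> (2*arr[lim] + q < -1 <-> m >= q).
Before the loop (bound <=3), unroll the exhaustion recursion (WP_0 = exit-now case; WP_j = one more guarded iteration, up to j = 3):
  WP_0: (not (arr[m] + lim <= 0)) and (arr[2] <= 2*q - 1 -> (2*arr[lim] + q < -1 <-> m >= q))
  WP_1: (arr[m] + lim <= 0 -> (3*m <= 3*lim + 1 and (not (arr[m] + lim <= 0)) and (arr[2] <= 2*q - 1 -> (2*arr[lim] + q < -1 <-> m >= q)))) and ((not (arr[m] + lim <= 0)) -> (arr[2] <= 2*q - 1 -> (2*arr[lim] + q < -1 <-> m >= q)))
  WP_2: (arr[m] + lim <= 0 -> (3*m <= 3*lim + 1 and (arr[m] + lim <= 0 -> (3*m <= 3*lim + 1 and (not (arr[m] + lim <= 0)) and (arr[2] <= 2*q - 1 -> (2*arr[lim] + q < -1 <-> m >= q)))) and ((not (arr[m] + lim <= 0)) -> (arr[2] <= 2*q - 1 -> (2*arr[lim] + q < -1 <-> m >= q))))) and ((not (arr[m] + lim <= 0)) -> (arr[2] <= 2*q - 1 -> (2*arr[lim] + q < -1 <-> m >= q)))
  WP_3: (arr[m] + lim <= 0 -> (3*m <= 3*lim + 1 and (arr[m] + lim <= 0 -> (3*m <= 3*lim + 1 and (arr[m] + lim <= 0 -> (3*m <= 3*lim + 1 and (not (arr[m] + lim <= 0)) and (arr[2] <= 2*q - 1 -> (2*arr[lim] + q < -1 <-> m >= q)))) and ((not (arr[m] + lim <= 0)) -> (arr[2] <= 2*q - 1 -> (2*arr[lim] + q < -1 <-> m >= q))))) and ((not (arr[m] + lim <= 0)) -> (arr[2] <= 2*q - 1 -> (2*arr[lim] + q < -1 <-> m >= q))))) and ((not (arr[m] + lim <= 0)) -> (arr[2] <= 2*q - 1 -> (2*arr[lim] + q < -1 <-> m >= q)))
So before the loop: (arr[m] + lim <= 0 -> (3*m <= 3*lim + 1 and (arr[m] + lim <= 0 -> (3*m <= 3*lim + 1 and (arr[m] + lim <= 0 -> (3*m <= 3*lim + 1 and (not (arr[m] + lim <= 0)) and (arr[2] <= 2*q - 1 -> (2*arr[lim] + q < -1 <-> m >= q)))) and ((not (arr[m] + lim <= 0)) -> (arr[2] <= 2*q - 1 -> (2*arr[lim] + q < -1 <-> m >= q))))) and ((not (arr[m] + lim <= 0)) -> (arr[2] <= 2*q - 1 -> (2*arr[lim] + q < -1 <-> m >= q))))) and ((not (arr[m] + lim <= 0)) -> (arr[2] <= 2*q - 1 -> (2*arr[lim] + q < -1 <-> m >= q)))
Before skip: (arr[m] + lim <= 0 -> (3*m <= 3*lim + 1 and (arr[m] + lim <= 0 -> (3*m <= 3*lim + 1 and (arr[m] + lim <= 0 -> (3*m <= 3*lim + 1 and (not (arr[m] + lim <= 0)) and (arr[2] <= 2*q - 1 -> (2*arr[lim] + q < -1 <-> m >= q)))) and ((not (arr[m] + lim <= 0)) -> (arr[2] <= 2*q - 1 -> (2*arr[lim] + q < -1 <-> m >= q))))) and ((not (arr[m] + lim <= 0)) -> (arr[2] <= 2*q - 1 -> (2*arr[lim] + q < -1 <-> m >= q))))) and ((not (arr[m] + lim <= 0)) -> (arr[2] <= 2*q - 1 -> (2*arr[lim] + q < -1 <-> m >= q)))
Before skip: (arr[m] + lim <= 0 -> (3*m <= 3*lim + 1 and (arr[m] + lim <= 0 -> (3*m <= 3*lim + 1 and (arr[m] + lim <= 0 -> (3*m <= 3*lim + 1 and (not (arr[m] + lim <= 0)) and (arr[2] <= 2*q - 1 -> (2*arr[lim] + q < -1 <-> m >= q)))) and ((not (arr[m] + lim <= 0)) -> (arr[2] <= 2*q - 1 -> (2*arr[lim] + q < -1 <-> m >= q))))) and ((not (arr[m] + lim <= 0)) -> (arr[2] <= 2*q - 1 -> (2*arr[lim] + q < -1 <-> m >= q))))) and ((not (arr[m] + lim <= 0)) -> (arr[2] <= 2*q - 1 -> (2*arr[lim] + q < -1 <-> m >= q)))
Answer: WP = (arr[m] + lim <= 0 -> (3*m <= 3*lim + 1 and (arr[m] + lim <= 0 -> (3*m <= 3*lim + 1 and (arr[m] + lim <= 0 -> (3*m <= 3*lim + 1 and (not (arr[m] + lim <= 0)) and (arr[2] <= 2*q - 1 -> (2*arr[lim] + q < -1 <-> m >= q)))) and ((not (arr[m] + lim <= 0)) -> (arr[2] <= 2*q - 1 -> (2*arr[lim] + q < -1 <-> m >= q))))) and ((not (arr[m] + lim <= 0)) -> (arr[2] <= 2*q - 1 -> (2*arr[lim] + q < -1 <-> m >= q))))) and ((not (arr[m] + lim <= 0)) -> (arr[2] <= 2*q - 1 -> (2*arr[lim] + q < -1 <-> m >= q)))
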